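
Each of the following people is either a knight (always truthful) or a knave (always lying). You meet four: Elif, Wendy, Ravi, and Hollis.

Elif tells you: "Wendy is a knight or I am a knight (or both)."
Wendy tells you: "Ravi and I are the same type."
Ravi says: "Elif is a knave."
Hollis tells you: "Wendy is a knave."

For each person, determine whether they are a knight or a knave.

Elif: knave, Wendy: knave, Ravi: knight, Hollis: knight

Consider Elif. Suppose Elif is a knight.
Then no assignment of the remaining roles makes every statement match its speaker's type — contradiction.
So Elif is a knave.
With that fixed, Ravi's statement is true, so Ravi is a knight.
Consider Wendy. Suppose Wendy is a knight.
Then Elif's statement comes out true, contradicting Elif being a knave.
So Wendy is a knave.
With that fixed, Hollis's statement is true, so Hollis is a knight.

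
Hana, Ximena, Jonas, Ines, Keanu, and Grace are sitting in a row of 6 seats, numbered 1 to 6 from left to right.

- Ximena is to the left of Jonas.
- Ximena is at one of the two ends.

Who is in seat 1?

With clue 1, Jonas is ruled out for seat 1.
With clues 1–2, Grace, Hana, Ines, and Keanu are ruled out for seat 1.
So seat 1 is Ximena.

Ximena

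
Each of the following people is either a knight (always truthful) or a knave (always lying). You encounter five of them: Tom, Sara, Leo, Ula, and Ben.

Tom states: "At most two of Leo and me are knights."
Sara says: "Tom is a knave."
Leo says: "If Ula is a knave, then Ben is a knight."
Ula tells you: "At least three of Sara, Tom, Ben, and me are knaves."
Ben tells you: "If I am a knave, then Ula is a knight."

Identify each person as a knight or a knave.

Regardless of anyone's role, Tom's statement is true, so Tom is a knight.
With that fixed, Sara's statement is false, so Sara is a knave.
Consider Leo. Suppose Leo is a knave.
Then no assignment of the remaining roles makes every statement match its speaker's type — contradiction.
So Leo is a knight.
Consider Ula. Suppose Ula is a knight.
Then Ula's own statement would have to be true, but it can't be — contradiction.
So Ula is a knave.
Consider Ben. Suppose Ben is a knave.
Then Leo's statement comes out false, contradicting Leo being a knight.
So Ben is a knight.

Tom: knight, Sara: knave, Leo: knight, Ula: knave, Ben: knight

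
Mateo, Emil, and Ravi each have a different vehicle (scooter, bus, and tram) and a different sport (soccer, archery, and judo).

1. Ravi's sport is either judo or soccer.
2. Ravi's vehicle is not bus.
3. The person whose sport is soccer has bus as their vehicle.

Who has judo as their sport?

Ravi

With clues 1–3, Emil and Mateo are impossible for the one with sport judo.
That leaves Ravi.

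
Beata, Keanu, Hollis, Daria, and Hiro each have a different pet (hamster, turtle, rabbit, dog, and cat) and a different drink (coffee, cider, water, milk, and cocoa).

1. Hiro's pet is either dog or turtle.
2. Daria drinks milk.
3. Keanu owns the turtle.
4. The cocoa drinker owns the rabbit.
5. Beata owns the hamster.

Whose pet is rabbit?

Clue 1 rules out Hiro for the one with pet rabbit.
With clues 1–3, Keanu is impossible for the one with pet rabbit.
With clues 1–4, Daria is impossible for the one with pet rabbit.
With clues 1–5, Beata is impossible for the one with pet rabbit.
That leaves Hollis.

Hollis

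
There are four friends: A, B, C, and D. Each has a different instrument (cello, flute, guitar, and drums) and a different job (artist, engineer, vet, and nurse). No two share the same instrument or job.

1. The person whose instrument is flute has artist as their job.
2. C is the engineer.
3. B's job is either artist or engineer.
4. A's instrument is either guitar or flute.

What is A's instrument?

guitar

With clues 1–3, flute is impossible for A's instrument.
With clues 1–4, cello and drums are impossible for A's instrument.
That leaves guitar.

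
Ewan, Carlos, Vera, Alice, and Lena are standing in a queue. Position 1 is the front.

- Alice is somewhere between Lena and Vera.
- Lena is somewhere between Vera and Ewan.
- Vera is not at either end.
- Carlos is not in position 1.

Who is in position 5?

Carlos

With clue 1, Alice is ruled out for position 5.
With clues 1–2, Lena is ruled out for position 5.
With clues 1–3, Vera is ruled out for position 5.
With clues 1–4, Ewan is ruled out for position 5.
So position 5 is Carlos.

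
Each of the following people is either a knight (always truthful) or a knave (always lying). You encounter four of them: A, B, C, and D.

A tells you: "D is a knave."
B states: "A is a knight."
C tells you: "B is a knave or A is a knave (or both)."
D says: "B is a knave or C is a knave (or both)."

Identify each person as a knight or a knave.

Consider A. Suppose A is a knight.
Then no assignment of the remaining roles makes every statement match its speaker's type — contradiction.
So A is a knave.
With that fixed, B's statement is false, so B is a knave.
With that fixed, C's statement is true, so C is a knight.
With that fixed, D's statement is true, so D is a knight.

A: knave, B: knave, C: knight, D: knight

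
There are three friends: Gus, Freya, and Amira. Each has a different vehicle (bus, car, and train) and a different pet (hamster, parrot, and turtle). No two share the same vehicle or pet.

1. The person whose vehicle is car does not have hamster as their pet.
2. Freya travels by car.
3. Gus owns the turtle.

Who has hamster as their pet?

With clues 1–2, Freya is impossible for the one with pet hamster.
With clues 1–3, Gus is impossible for the one with pet hamster.
That leaves Amira.

Amira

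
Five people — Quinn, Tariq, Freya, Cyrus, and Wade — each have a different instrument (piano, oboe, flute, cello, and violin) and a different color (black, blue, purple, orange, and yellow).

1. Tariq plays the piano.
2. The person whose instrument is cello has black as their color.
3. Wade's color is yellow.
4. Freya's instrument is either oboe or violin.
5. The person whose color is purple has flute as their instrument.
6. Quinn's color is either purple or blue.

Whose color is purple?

Quinn

With clues 1–3, Wade is impossible for the one with color purple.
With clues 1–5, Freya and Tariq are impossible for the one with color purple.
With clues 1–6, Cyrus is impossible for the one with color purple.
That leaves Quinn.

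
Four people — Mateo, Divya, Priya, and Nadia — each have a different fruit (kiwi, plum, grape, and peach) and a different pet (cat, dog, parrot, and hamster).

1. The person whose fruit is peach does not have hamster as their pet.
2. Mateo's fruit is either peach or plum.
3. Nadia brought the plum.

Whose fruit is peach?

With clues 1–3, Divya, Nadia, and Priya are impossible for the one with fruit peach.
That leaves Mateo.

Mateo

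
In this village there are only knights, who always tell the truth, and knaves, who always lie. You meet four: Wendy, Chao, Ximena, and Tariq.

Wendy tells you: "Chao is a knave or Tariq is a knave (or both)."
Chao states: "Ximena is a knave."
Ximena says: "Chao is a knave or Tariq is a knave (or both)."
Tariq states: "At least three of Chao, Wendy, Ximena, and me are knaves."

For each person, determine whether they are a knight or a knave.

Wendy: knight, Chao: knave, Ximena: knight, Tariq: knave

Consider Wendy. Suppose Wendy is a knave.
Then no assignment of the remaining roles makes every statement match its speaker's type — contradiction.
So Wendy is a knight.
Consider Chao. Suppose Chao is a knight.
Then no assignment of the remaining roles makes every statement match its speaker's type — contradiction.
So Chao is a knave.
With that fixed, Ximena's statement is true, so Ximena is a knight.
With that fixed, Tariq's statement is false, so Tariq is a knave.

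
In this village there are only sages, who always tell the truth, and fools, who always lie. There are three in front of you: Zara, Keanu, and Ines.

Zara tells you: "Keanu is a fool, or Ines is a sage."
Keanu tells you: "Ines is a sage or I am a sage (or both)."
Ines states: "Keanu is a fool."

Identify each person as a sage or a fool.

Zara: fool, Keanu: sage, Ines: fool

Consider Zara. Suppose Zara is a sage.
Then no assignment of the remaining roles makes every statement match its speaker's type — contradiction.
So Zara is a fool.
Consider Keanu. Suppose Keanu is a fool.
Then Zara's statement comes out true, contradicting Zara being a fool.
So Keanu is a sage.
With that fixed, Ines's statement is false, so Ines is a fool.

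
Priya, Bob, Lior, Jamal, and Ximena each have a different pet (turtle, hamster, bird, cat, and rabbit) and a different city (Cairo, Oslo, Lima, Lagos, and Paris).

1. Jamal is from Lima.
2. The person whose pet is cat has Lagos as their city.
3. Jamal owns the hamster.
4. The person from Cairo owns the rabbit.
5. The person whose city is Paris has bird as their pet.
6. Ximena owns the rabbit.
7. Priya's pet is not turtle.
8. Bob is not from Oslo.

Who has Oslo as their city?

Lior

Clue 1 rules out Jamal for the one with city Oslo.
With clues 1–6, Ximena is impossible for the one with city Oslo.
With clues 1–7, Priya is impossible for the one with city Oslo.
With clues 1–8, Bob is impossible for the one with city Oslo.
That leaves Lior.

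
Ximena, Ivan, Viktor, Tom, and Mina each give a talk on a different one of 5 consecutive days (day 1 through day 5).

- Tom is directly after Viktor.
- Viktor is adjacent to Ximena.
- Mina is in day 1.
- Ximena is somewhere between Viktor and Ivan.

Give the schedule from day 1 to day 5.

From clue 1: Viktor is in {1,2,3,4}.
From clues 1–2: Ximena is in {1,2,3}.
From clues 1–3: Mina → day 1.
From clues 1–4: Ivan → day 2, Ximena → day 3, Viktor → day 4, Tom → day 5.

Mina, Ivan, Ximena, Viktor, Tom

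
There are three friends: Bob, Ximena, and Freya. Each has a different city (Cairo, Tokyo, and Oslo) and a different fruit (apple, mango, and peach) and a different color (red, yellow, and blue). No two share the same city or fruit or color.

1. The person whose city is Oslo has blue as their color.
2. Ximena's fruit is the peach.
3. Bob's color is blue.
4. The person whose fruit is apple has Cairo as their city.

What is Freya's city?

With clues 1–3, Oslo is impossible for Freya's city.
With clues 1–4, Tokyo is impossible for Freya's city.
That leaves Cairo.

Cairo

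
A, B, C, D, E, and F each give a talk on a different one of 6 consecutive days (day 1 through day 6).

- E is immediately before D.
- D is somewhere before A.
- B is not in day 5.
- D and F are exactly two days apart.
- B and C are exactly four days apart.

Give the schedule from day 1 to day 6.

B, F, E, D, C, A

From clue 1: D is in {2,3,4,5,6}.
From clues 1–2: A is in {3,4,5,6}.
From clues 1–5: B → day 1, F → day 2, E → day 3, D → day 4, C → day 5, A → day 6.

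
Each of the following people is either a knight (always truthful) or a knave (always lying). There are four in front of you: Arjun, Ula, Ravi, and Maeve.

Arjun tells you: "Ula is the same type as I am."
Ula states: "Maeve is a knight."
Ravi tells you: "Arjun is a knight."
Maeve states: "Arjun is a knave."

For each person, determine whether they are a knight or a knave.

Arjun: knave, Ula: knight, Ravi: knave, Maeve: knight

Consider Arjun. Suppose Arjun is a knight.
Then no assignment of the remaining roles makes every statement match its speaker's type — contradiction.
So Arjun is a knave.
With that fixed, Ravi's statement is false, so Ravi is a knave.
With that fixed, Maeve's statement is true, so Maeve is a knight.
With that fixed, Ula's statement is true, so Ula is a knight.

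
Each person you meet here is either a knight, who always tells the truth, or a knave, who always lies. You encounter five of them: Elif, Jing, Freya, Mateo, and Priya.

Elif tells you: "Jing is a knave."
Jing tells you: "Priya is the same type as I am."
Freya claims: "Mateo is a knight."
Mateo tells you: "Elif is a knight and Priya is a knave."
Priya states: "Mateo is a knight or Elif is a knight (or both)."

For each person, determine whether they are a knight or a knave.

Consider Elif. Suppose Elif is a knave.
Then no assignment of the remaining roles makes every statement match its speaker's type — contradiction.
So Elif is a knight.
With that fixed, Priya's statement is true, so Priya is a knight.
With that fixed, Mateo's statement is false, so Mateo is a knave.
With that fixed, Freya's statement is false, so Freya is a knave.
Consider Jing. Suppose Jing is a knight.
Then Elif's statement comes out false, contradicting Elif being a knight.
So Jing is a knave.

Elif: knight, Jing: knave, Freya: knave, Mateo: knave, Priya: knight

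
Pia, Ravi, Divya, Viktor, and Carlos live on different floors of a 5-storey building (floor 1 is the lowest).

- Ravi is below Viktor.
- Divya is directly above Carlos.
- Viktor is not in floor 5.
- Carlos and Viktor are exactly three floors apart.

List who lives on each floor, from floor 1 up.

Carlos, Divya, Ravi, Viktor, Pia

From clue 1: Ravi is in {1,2,3,4}.
From clues 1–3: Ravi is in {1,2,3}.
From clues 1–4: Carlos → floor 1, Divya → floor 2, Ravi → floor 3, Viktor → floor 4, Pia → floor 5.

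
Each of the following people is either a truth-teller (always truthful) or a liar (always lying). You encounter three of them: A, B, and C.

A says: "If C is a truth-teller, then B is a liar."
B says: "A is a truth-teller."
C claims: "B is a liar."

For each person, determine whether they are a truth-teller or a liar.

Consider A. Suppose A is a liar.
Then no assignment of the remaining roles makes every statement match its speaker's type — contradiction.
So A is a truth-teller.
With that fixed, B's statement is true, so B is a truth-teller.
With that fixed, C's statement is false, so C is a liar.

A: truth-teller, B: truth-teller, C: liar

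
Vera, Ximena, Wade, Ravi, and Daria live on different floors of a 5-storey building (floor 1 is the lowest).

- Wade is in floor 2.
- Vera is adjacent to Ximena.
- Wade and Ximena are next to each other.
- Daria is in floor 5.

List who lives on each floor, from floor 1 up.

Ravi, Wade, Ximena, Vera, Daria

From clue 1: Wade → floor 2.
From clues 1–2: Vera is in {3,4,5}.
From clues 1–3: Ximena → floor 3, Vera → floor 4.
From clues 1–4: Ravi → floor 1, Daria → floor 5.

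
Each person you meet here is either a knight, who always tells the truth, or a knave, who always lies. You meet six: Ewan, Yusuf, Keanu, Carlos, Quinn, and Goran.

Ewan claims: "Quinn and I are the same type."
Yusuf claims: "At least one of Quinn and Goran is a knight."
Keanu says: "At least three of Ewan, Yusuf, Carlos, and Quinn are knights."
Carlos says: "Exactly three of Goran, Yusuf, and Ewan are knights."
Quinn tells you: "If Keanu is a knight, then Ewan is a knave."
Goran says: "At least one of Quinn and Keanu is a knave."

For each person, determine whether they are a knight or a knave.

Ewan: knave, Yusuf: knight, Keanu: knave, Carlos: knave, Quinn: knight, Goran: knight

Consider Ewan. Suppose Ewan is a knight.
Then no assignment of the remaining roles makes every statement match its speaker's type — contradiction.
So Ewan is a knave.
With that fixed, Carlos's statement is false, so Carlos is a knave.
With that fixed, Quinn's statement is true, so Quinn is a knight.
With that fixed, Yusuf's statement is true, so Yusuf is a knight.
With that fixed, Keanu's statement is false, so Keanu is a knave.
With that fixed, Goran's statement is true, so Goran is a knight.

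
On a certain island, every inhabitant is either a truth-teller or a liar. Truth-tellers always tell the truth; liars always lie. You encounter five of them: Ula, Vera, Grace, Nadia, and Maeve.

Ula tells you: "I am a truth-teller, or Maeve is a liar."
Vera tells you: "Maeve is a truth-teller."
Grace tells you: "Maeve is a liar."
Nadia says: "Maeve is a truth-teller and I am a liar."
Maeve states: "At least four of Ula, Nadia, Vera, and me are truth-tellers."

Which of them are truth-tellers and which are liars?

Consider Ula. Suppose Ula is a liar.
Then no assignment of the remaining roles makes every statement match its speaker's type — contradiction.
So Ula is a truth-teller.
Consider Vera. Suppose Vera is a truth-teller.
Then no assignment of the remaining roles makes every statement match its speaker's type — contradiction.
So Vera is a liar.
With that fixed, Maeve's statement is false, so Maeve is a liar.
With that fixed, Grace's statement is true, so Grace is a truth-teller.
With that fixed, Nadia's statement is false, so Nadia is a liar.

Ula: truth-teller, Vera: liar, Grace: truth-teller, Nadia: liar, Maeve: liar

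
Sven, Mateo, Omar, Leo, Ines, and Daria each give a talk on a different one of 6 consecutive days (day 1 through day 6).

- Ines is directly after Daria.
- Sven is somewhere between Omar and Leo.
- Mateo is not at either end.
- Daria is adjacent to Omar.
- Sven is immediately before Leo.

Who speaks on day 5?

Sven

With clues 1–3, Leo and Omar are ruled out for day 5.
With clues 1–4, Ines is ruled out for day 5.
With clues 1–5, Daria and Mateo are ruled out for day 5.
So day 5 is Sven.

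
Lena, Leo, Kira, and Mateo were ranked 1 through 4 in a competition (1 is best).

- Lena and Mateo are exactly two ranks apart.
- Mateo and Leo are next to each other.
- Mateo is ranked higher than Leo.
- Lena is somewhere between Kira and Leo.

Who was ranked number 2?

Leo

With clues 1–3, Lena is ruled out for rank 2.
With clues 1–4, Kira and Mateo are ruled out for rank 2.
So rank 2 is Leo.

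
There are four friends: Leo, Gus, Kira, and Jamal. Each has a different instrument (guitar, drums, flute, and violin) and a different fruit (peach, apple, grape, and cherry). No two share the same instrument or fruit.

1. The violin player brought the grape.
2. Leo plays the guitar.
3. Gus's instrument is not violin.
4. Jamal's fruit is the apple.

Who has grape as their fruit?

Kira

With clues 1–2, Leo is impossible for the one with fruit grape.
With clues 1–3, Gus is impossible for the one with fruit grape.
With clues 1–4, Jamal is impossible for the one with fruit grape.
That leaves Kira.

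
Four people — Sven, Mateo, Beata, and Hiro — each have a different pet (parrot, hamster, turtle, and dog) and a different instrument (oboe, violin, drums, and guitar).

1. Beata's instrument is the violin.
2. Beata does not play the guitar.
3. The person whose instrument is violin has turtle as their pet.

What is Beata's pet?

turtle

With clues 1–3, dog, hamster, and parrot are impossible for Beata's pet.
That leaves turtle.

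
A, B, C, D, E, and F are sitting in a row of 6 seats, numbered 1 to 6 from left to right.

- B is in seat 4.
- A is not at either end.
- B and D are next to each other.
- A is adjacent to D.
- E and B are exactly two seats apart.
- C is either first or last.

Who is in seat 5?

With clue 1, B is ruled out for seat 5.
With clues 1–4, A and D are ruled out for seat 5.
With clues 1–5, E is ruled out for seat 5.
With clues 1–6, C is ruled out for seat 5.
So seat 5 is F.

F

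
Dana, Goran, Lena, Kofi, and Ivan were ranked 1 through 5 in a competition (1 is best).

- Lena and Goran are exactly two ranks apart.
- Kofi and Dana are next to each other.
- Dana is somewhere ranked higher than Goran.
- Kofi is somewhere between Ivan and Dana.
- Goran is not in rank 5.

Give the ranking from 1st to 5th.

Dana, Kofi, Goran, Ivan, Lena

From clues 1–2: Ivan is in {2,4}.
From clues 1–3: Ivan → rank 4.
From clues 1–4: Dana → rank 1, Kofi → rank 2.
From clues 1–5: Goran → rank 3, Lena → rank 5.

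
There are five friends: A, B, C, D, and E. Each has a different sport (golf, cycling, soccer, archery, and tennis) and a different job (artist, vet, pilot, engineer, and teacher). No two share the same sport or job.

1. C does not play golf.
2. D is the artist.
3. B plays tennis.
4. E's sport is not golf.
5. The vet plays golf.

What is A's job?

vet

With clues 1–2, artist is impossible for A's job.
With clues 1–5, engineer, pilot, and teacher are impossible for A's job.
That leaves vet.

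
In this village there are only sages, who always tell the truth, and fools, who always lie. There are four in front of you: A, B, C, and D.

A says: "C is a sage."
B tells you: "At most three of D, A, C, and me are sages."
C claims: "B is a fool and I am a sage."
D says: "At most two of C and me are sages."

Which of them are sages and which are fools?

A: fool, B: sage, C: fool, D: sage

Regardless of anyone's role, D's statement is true, so D is a sage.
Consider A. Suppose A is a sage.
Then no assignment of the remaining roles makes every statement match its speaker's type — contradiction.
So A is a fool.
With that fixed, B's statement is true, so B is a sage.
With that fixed, C's statement is false, so C is a fool.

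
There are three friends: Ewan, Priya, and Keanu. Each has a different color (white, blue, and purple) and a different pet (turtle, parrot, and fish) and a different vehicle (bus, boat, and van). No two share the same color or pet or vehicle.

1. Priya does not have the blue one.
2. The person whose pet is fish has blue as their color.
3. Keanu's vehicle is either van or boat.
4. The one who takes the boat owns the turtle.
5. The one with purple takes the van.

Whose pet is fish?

With clues 1–2, Priya is impossible for the one with pet fish.
With clues 1–5, Keanu is impossible for the one with pet fish.
That leaves Ewan.

Ewan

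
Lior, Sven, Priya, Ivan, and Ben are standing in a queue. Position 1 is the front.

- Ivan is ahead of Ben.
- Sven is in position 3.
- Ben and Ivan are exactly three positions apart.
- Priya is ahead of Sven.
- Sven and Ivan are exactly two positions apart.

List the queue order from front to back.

Ivan, Priya, Sven, Ben, Lior

From clue 1: Ivan is in {1,2,3,4}.
From clues 1–2: Sven → position 3.
From clues 1–3: Ivan is in {1,2}.
From clues 1–4: Lior is in {4,5}.
From clues 1–5: Ivan → position 1, Priya → position 2, Ben → position 4, Lior → position 5.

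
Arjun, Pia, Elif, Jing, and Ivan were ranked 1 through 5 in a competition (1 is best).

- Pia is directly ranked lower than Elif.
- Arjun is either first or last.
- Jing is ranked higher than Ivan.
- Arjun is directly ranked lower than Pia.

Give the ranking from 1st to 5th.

Jing, Ivan, Elif, Pia, Arjun

From clue 1: Pia is in {2,3,4,5}.
From clues 1–2: Arjun is in {1,5}.
From clues 1–4: Jing → rank 1, Ivan → rank 2, Elif → rank 3, Pia → rank 4, Arjun → rank 5.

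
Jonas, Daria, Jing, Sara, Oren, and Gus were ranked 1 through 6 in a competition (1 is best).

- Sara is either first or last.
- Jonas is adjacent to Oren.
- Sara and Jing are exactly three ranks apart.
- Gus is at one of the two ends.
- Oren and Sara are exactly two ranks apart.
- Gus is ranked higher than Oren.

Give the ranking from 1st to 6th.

Gus, Daria, Jing, Oren, Jonas, Sara

From clue 1: Sara is in {1,6}.
From clues 1–3: Jing is in {3,4}.
From clues 1–4: Daria is in {2,5}.
From clues 1–5: Jonas is in {2,5}.
From clues 1–6: Gus → rank 1, Daria → rank 2, Jing → rank 3, Oren → rank 4, Jonas → rank 5, Sara → rank 6.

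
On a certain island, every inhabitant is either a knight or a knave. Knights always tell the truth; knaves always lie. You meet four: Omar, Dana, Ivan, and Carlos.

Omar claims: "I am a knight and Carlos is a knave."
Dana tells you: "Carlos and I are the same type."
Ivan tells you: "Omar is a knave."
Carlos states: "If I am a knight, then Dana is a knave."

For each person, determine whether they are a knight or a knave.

Consider Omar. Suppose Omar is a knight.
Then no assignment of the remaining roles makes every statement match its speaker's type — contradiction.
So Omar is a knave.
With that fixed, Ivan's statement is true, so Ivan is a knight.
Consider Dana. Suppose Dana is a knight.
Then whichever role Carlos has, Carlos's statement has the wrong truth value — contradiction.
So Dana is a knave.
With that fixed, Carlos's statement is true, so Carlos is a knight.

Omar: knave, Dana: knave, Ivan: knight, Carlos: knight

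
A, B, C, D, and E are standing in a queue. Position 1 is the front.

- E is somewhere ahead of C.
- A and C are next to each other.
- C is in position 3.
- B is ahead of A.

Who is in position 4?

A

With clues 1–2, E is ruled out for position 4.
With clues 1–3, C is ruled out for position 4.
With clues 1–4, B and D are ruled out for position 4.
So position 4 is A.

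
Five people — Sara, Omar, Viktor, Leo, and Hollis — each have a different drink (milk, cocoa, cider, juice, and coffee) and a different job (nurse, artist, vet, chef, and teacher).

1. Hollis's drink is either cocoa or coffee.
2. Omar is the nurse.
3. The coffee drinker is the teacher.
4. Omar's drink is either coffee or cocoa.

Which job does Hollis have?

teacher

With clues 1–2, nurse is impossible for Hollis's job.
With clues 1–4, artist, chef, and vet are impossible for Hollis's job.
That leaves teacher.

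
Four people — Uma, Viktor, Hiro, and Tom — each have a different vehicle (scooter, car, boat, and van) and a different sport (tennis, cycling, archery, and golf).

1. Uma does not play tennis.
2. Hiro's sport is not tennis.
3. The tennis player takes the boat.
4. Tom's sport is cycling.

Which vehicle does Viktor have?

boat

With clues 1–4, car, scooter, and van are impossible for Viktor's vehicle.
That leaves boat.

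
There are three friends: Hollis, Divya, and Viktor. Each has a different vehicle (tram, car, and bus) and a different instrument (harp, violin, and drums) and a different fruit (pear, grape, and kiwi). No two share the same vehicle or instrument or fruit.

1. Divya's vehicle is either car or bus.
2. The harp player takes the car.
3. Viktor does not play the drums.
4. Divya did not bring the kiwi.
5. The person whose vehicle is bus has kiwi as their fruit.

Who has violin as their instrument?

With clues 1–5, Divya and Hollis are impossible for the one with instrument violin.
That leaves Viktor.

Viktor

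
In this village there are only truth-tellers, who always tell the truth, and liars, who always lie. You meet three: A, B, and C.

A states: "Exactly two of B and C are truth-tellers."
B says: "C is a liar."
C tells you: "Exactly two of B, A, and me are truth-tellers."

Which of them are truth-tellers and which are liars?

Consider A. Suppose A is a truth-teller.
Then no assignment of the remaining roles makes every statement match its speaker's type — contradiction.
So A is a liar.
Consider B. Suppose B is a liar.
Then no assignment of the remaining roles makes every statement match its speaker's type — contradiction.
So B is a truth-teller.
Consider C. Suppose C is a truth-teller.
Then A's statement comes out true, contradicting A being a liar.
So C is a liar.

A: liar, B: truth-teller, C: liar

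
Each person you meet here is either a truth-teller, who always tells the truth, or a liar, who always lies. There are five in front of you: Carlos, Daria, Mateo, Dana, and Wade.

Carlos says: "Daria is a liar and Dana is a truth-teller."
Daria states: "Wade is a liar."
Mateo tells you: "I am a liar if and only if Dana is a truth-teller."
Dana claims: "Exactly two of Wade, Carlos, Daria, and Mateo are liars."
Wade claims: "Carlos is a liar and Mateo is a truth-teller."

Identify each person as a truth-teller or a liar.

Carlos: liar, Daria: truth-teller, Mateo: liar, Dana: liar, Wade: liar

Consider Carlos. Suppose Carlos is a truth-teller.
Then no assignment of the remaining roles makes every statement match its speaker's type — contradiction.
So Carlos is a liar.
Consider Daria. Suppose Daria is a liar.
Then no assignment of the remaining roles makes every statement match its speaker's type — contradiction.
So Daria is a truth-teller.
Consider Mateo. Suppose Mateo is a truth-teller.
Then no assignment of the remaining roles makes every statement match its speaker's type — contradiction.
So Mateo is a liar.
With that fixed, Wade's statement is false, so Wade is a liar.
With that fixed, Dana's statement is false, so Dana is a liar.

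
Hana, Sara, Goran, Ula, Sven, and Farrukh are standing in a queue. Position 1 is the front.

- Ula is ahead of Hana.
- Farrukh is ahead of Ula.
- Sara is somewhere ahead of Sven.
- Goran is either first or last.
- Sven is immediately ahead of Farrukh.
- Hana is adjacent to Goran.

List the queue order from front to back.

From clue 1: Hana is in {2,3,4,5,6}.
From clues 1–2: Hana is in {3,4,5,6}.
From clues 1–4: Goran is in {1,6}.
From clues 1–5: Hana is in {5,6}.
From clues 1–6: Sara → position 1, Sven → position 2, Farrukh → position 3, Ula → position 4, Hana → position 5, Goran → position 6.

Sara, Sven, Farrukh, Ula, Hana, Goran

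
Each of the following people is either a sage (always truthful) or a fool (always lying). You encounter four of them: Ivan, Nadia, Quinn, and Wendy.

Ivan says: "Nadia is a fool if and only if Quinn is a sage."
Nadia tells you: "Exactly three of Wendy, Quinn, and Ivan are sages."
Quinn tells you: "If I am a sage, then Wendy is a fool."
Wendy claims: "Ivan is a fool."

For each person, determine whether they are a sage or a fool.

Consider Ivan. Suppose Ivan is a fool.
Then no assignment of the remaining roles makes every statement match its speaker's type — contradiction.
So Ivan is a sage.
With that fixed, Wendy's statement is false, so Wendy is a fool.
With that fixed, Nadia's statement is false, so Nadia is a fool.
With that fixed, Quinn's statement is true, so Quinn is a sage.

Ivan: sage, Nadia: fool, Quinn: sage, Wendy: fool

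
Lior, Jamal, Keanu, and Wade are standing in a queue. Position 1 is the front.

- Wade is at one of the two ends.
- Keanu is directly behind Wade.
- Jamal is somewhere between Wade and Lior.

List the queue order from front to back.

Wade, Keanu, Jamal, Lior

From clue 1: Wade is in {1,4}.
From clues 1–2: Wade → position 1, Keanu → position 2.
From clues 1–3: Jamal → position 3, Lior → position 4.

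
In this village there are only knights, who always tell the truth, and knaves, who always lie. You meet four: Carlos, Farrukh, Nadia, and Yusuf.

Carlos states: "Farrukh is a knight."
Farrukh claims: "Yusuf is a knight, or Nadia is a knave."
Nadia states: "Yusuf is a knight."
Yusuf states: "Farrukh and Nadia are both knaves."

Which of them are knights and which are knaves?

Consider Carlos. Suppose Carlos is a knave.
Then no assignment of the remaining roles makes every statement match its speaker's type — contradiction.
So Carlos is a knight.
Consider Farrukh. Suppose Farrukh is a knave.
Then Carlos's statement comes out false, contradicting Carlos being a knight.
So Farrukh is a knight.
With that fixed, Yusuf's statement is false, so Yusuf is a knave.
With that fixed, Nadia's statement is false, so Nadia is a knave.

Carlos: knight, Farrukh: knight, Nadia: knave, Yusuf: knave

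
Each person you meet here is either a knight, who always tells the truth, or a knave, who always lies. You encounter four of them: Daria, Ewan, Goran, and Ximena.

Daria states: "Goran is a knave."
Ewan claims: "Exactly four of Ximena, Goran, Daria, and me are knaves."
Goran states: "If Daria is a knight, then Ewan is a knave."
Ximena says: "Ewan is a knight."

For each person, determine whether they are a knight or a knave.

Daria: knave, Ewan: knave, Goran: knight, Ximena: knave

Consider Daria. Suppose Daria is a knight.
Then no assignment of the remaining roles makes every statement match its speaker's type — contradiction.
So Daria is a knave.
With that fixed, Goran's statement is true, so Goran is a knight.
With that fixed, Ewan's statement is false, so Ewan is a knave.
With that fixed, Ximena's statement is false, so Ximena is a knave.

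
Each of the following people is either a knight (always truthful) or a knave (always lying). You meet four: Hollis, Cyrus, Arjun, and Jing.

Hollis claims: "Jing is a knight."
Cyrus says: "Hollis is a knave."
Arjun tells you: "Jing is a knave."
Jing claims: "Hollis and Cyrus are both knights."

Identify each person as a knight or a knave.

Hollis: knave, Cyrus: knight, Arjun: knight, Jing: knave

Consider Hollis. Suppose Hollis is a knight.
Then no assignment of the remaining roles makes every statement match its speaker's type — contradiction.
So Hollis is a knave.
With that fixed, Cyrus's statement is true, so Cyrus is a knight.
With that fixed, Jing's statement is false, so Jing is a knave.
With that fixed, Arjun's statement is true, so Arjun is a knight.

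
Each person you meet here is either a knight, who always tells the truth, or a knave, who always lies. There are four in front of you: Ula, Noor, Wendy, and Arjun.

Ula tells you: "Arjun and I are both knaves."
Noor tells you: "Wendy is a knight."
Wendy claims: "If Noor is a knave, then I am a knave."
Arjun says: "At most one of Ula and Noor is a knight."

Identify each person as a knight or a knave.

Consider Ula. Suppose Ula is a knight.
Then Ula's own statement would have to be true, but it can't be — contradiction.
So Ula is a knave.
With that fixed, Arjun's statement is true, so Arjun is a knight.
Consider Noor. Suppose Noor is a knave.
Then whichever role Wendy has, Wendy's statement has the wrong truth value — contradiction.
So Noor is a knight.
With that fixed, Wendy's statement is true, so Wendy is a knight.

Ula: knave, Noor: knight, Wendy: knight, Arjun: knight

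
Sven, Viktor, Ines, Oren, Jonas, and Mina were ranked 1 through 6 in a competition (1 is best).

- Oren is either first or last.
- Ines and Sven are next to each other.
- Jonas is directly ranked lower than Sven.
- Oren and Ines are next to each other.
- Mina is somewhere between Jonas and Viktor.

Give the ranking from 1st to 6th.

From clue 1: Oren is in {1,6}.
From clues 1–4: Oren → rank 1, Ines → rank 2, Sven → rank 3, Jonas → rank 4.
From clues 1–5: Mina → rank 5, Viktor → rank 6.

Oren, Ines, Sven, Jonas, Mina, Viktor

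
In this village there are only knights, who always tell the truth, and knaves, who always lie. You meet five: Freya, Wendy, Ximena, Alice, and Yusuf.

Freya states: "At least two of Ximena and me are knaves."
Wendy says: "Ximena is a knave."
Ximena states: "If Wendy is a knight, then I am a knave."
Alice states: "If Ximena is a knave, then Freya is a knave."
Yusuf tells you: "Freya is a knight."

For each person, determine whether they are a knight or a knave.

Consider Freya. Suppose Freya is a knight.
Then Freya's own statement would have to be true, but it can't be — contradiction.
So Freya is a knave.
With that fixed, Alice's statement is true, so Alice is a knight.
With that fixed, Yusuf's statement is false, so Yusuf is a knave.
Consider Wendy. Suppose Wendy is a knight.
Then whichever role Ximena has, Ximena's statement has the wrong truth value — contradiction.
So Wendy is a knave.
With that fixed, Ximena's statement is true, so Ximena is a knight.

Freya: knave, Wendy: knave, Ximena: knight, Alice: knight, Yusuf: knave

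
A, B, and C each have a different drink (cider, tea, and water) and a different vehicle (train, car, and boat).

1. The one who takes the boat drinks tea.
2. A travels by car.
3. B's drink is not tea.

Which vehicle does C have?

With clues 1–2, car is impossible for C's vehicle.
With clues 1–3, train is impossible for C's vehicle.
That leaves boat.

boat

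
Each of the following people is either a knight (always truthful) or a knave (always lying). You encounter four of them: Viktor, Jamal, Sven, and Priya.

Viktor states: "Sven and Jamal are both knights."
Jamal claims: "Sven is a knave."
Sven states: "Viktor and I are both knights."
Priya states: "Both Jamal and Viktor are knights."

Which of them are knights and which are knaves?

Viktor: knave, Jamal: knight, Sven: knave, Priya: knave

Consider Viktor. Suppose Viktor is a knight.
Then no assignment of the remaining roles makes every statement match its speaker's type — contradiction.
So Viktor is a knave.
With that fixed, Sven's statement is false, so Sven is a knave.
With that fixed, Priya's statement is false, so Priya is a knave.
With that fixed, Jamal's statement is true, so Jamal is a knight.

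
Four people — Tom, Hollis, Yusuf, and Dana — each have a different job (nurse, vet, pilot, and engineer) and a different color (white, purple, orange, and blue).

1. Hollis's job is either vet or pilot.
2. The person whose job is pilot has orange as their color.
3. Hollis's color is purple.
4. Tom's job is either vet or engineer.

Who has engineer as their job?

Clue 1 rules out Hollis for the one with job engineer.
With clues 1–4, Dana and Yusuf are impossible for the one with job engineer.
That leaves Tom.

Tom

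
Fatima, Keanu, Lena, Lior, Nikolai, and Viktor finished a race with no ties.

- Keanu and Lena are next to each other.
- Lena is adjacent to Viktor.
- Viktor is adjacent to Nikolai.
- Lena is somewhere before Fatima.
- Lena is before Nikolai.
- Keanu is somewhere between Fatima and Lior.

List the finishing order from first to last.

Lior, Keanu, Lena, Viktor, Nikolai, Fatima

From clues 1–2: Lena is in {2,3,4,5}.
From clues 1–3: Fatima is in {1,2,5,6}.
From clues 1–4: Fatima is in {5,6}.
From clues 1–6: Lior → place 1, Keanu → place 2, Lena → place 3, Viktor → place 4, Nikolai → place 5, Fatima → place 6.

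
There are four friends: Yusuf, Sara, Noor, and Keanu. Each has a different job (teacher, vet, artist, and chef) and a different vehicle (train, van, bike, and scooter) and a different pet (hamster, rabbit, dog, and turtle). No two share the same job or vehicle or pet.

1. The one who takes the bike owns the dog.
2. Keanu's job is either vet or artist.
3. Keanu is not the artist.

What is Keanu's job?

With clues 1–2, chef and teacher are impossible for Keanu's job.
With clues 1–3, artist is impossible for Keanu's job.
That leaves vet.

vet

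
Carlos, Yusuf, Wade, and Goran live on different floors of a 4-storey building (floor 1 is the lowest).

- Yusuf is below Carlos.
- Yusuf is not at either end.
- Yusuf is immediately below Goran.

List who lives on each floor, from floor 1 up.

From clue 1: Carlos is in {2,3,4}.
From clues 1–2: Carlos is in {3,4}.
From clues 1–3: Wade → floor 1, Yusuf → floor 2, Goran → floor 3, Carlos → floor 4.

Wade, Yusuf, Goran, Carlos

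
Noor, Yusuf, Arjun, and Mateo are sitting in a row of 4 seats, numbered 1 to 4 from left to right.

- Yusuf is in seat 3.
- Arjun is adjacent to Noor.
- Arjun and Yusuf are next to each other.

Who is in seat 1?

With clue 1, Yusuf is ruled out for seat 1.
With clues 1–2, Mateo is ruled out for seat 1.
With clues 1–3, Arjun is ruled out for seat 1.
So seat 1 is Noor.

Noor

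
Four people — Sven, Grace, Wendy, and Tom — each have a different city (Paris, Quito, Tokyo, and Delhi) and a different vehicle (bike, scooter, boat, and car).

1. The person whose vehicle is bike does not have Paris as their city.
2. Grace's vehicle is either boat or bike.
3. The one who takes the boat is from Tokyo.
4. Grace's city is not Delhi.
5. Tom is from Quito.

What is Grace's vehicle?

With clues 1–2, car and scooter are impossible for Grace's vehicle.
With clues 1–5, bike is impossible for Grace's vehicle.
That leaves boat.

boat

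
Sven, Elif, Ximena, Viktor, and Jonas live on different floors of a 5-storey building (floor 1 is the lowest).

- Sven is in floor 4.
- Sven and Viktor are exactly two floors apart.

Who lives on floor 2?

With clue 1, Sven is ruled out for floor 2.
With clues 1–2, Elif, Jonas, and Ximena are ruled out for floor 2.
So floor 2 is Viktor.

Viktor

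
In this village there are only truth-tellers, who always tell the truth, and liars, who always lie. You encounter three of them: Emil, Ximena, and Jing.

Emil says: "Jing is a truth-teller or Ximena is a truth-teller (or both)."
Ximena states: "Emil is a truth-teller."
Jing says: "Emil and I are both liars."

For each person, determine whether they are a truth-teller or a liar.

Consider Emil. Suppose Emil is a liar.
Then whichever role Jing has, Jing's statement has the wrong truth value — contradiction.
So Emil is a truth-teller.
With that fixed, Ximena's statement is true, so Ximena is a truth-teller.
With that fixed, Jing's statement is false, so Jing is a liar.

Emil: truth-teller, Ximena: truth-teller, Jing: liar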